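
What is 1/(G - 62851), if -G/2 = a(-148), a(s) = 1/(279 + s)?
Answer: -131/8233483 ≈ -1.5911e-5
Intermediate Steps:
G = -2/131 (G = -2/(279 - 148) = -2/131 ≈ -0.015267)
1/(G - 62851) = 1/(-2/131 - 62851) = 1/(-8233483/131) = -131/8233483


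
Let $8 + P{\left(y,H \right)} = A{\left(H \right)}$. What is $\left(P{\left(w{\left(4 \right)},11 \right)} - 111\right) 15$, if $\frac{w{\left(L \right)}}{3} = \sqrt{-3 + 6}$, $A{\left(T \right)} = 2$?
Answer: $-1755$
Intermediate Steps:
$w{\left(L \right)} = 3 \sqrt{3}$ ($w{\left(L \right)} = 3 \sqrt{-3 + 6} = 3 \sqrt{3}$)
$P{\left(y,H \right)} = -6$ ($P{\left(y,H \right)} = -8 + 2 = -6$)
$\left(P{\left(w{\left(4 \right)},11 \right)} - 111\right) 15 = \left(-6 - 111\right) 15 = \left(-117\right) 15 = -1755$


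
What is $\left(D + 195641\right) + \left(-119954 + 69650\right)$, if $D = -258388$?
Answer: $-113051$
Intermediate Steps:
$\left(D + 195641\right) + \left(-119954 + 69650\right) = \left(-258388 + 195641\right) + \left(-119954 + 69650\right) = -62747 - 50304 = -113051$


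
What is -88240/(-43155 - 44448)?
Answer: 88240/87603 ≈ 1.0073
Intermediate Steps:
-88240/(-43155 - 44448) = -88240/(-87603) = -88240*(-1/87603) = 88240/87603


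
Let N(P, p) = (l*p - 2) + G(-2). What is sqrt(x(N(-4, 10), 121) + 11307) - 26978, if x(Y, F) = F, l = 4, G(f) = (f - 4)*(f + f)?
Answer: -26978 + 2*sqrt(2857) ≈ -26871.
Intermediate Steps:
G(f) = 2*f*(-4 + f) (G(f) = (-4 + f)*(2*f) = 2*f*(-4 + f))
N(P, p) = 22 + 4*p (N(P, p) = (4*p - 2) + 2*(-2)*(-4 - 2) = (-2 + 4*p) + 2*(-2)*(-6) = (-2 + 4*p) + 24 = 22 + 4*p)
sqrt(x(N(-4, 10), 121) + 11307) - 26978 = sqrt(121 + 11307) - 26978 = sqrt(11428) - 26978 = 2*sqrt(2857) - 26978 = -26978 + 2*sqrt(2857)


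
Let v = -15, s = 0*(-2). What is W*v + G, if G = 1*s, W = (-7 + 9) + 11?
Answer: -195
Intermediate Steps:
s = 0
W = 13 (W = 2 + 11 = 13)
G = 0 (G = 1*0 = 0)
W*v + G = 13*(-15) + 0 = -195 + 0 = -195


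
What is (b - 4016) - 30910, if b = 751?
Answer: -34175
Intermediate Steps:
(b - 4016) - 30910 = (751 - 4016) - 30910 = -3265 - 30910 = -34175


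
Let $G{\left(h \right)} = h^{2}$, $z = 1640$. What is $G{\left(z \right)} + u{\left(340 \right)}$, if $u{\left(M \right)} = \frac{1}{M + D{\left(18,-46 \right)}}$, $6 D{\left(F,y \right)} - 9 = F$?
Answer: $\frac{1853134402}{689} \approx 2.6896 \cdot 10^{6}$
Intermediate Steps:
$D{\left(F,y \right)} = \frac{3}{2} + \frac{F}{6}$
$u{\left(M \right)} = \frac{1}{\frac{9}{2} + M}$ ($u{\left(M \right)} = \frac{1}{M + \left(\frac{3}{2} + \frac{1}{6} \cdot 18\right)} = \frac{1}{M + \left(\frac{3}{2} + 3\right)} = \frac{1}{M + \frac{9}{2}} = \frac{1}{\frac{9}{2} + M}$)
$G{\left(z \right)} + u{\left(340 \right)} = 1640^{2} + \frac{2}{9 + 2 \cdot 340} = 2689600 + \frac{2}{9 + 680} = 2689600 + \frac{2}{689} = \frac{1853134402}{689}$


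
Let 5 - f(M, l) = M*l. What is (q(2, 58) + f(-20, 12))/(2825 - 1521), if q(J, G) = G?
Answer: 303/1304 ≈ 0.23236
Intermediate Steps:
f(M, l) = 5 - M*l
(q(2, 58) + f(-20, 12))/(2825 - 1521) = (58 + (5 - 1*(-20)*12))/(2825 - 1521) = (58 + (5 + 240))/1304 = (58 + 245)*(1/1304) = 303*(1/1304) = 303/1304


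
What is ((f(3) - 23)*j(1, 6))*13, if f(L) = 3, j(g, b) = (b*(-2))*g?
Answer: 3120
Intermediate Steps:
j(g, b) = -2*b*g (j(g, b) = (-2*b)*g = -2*b*g)
((f(3) - 23)*j(1, 6))*13 = ((3 - 23)*(-2*6*1))*13 = -20*(-12)*13 = 240*13 = 3120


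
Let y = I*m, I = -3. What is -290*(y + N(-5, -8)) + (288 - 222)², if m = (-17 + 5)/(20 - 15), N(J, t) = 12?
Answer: -1212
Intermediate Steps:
m = -12/5 ≈ -2.4000
y = 36/5 (y = -3*(-12/5) = 36/5 ≈ 7.2000)
-290*(y + N(-5, -8)) + (288 - 222)² = -290*(36/5 + 12) + (288 - 222)² = -290*96/5 + 66² = -5568 + 4356 = -1212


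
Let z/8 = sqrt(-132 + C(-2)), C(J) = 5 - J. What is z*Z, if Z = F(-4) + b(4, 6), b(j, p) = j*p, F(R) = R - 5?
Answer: 600*I*sqrt(5) ≈ 1341.6*I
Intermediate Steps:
F(R) = -5 + R
Z = 15 (Z = (-5 - 4) + 4*6 = -9 + 24 = 15)
z = 40*I*sqrt(5) (z = 8*sqrt(-132 + (5 - 1*(-2))) = 8*sqrt(-132 + (5 + 2)) = 8*sqrt(-132 + 7) = 8*sqrt(-125) = 8*(5*I*sqrt(5)) = 40*I*sqrt(5) ≈ 89.443*I)
z*Z = (40*I*sqrt(5))*15 = 600*I*sqrt(5)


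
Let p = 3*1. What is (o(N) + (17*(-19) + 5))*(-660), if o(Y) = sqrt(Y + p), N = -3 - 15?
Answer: 209880 - 660*I*sqrt(15) ≈ 2.0988e+5 - 2556.2*I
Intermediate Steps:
N = -18
p = 3
o(Y) = sqrt(3 + Y) (o(Y) = sqrt(Y + 3) = sqrt(3 + Y))
(o(N) + (17*(-19) + 5))*(-660) = (sqrt(3 - 18) + (17*(-19) + 5))*(-660) = (sqrt(-15) + (-323 + 5))*(-660) = (I*sqrt(15) - 318)*(-660) = (-318 + I*sqrt(15))*(-660) = 209880 - 660*I*sqrt(15)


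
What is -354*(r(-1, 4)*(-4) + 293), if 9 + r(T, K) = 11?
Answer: -100890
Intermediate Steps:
r(T, K) = 2 (r(T, K) = -9 + 11 = 2)
-354*(r(-1, 4)*(-4) + 293) = -354*(2*(-4) + 293) = -354*(-8 + 293) = -354*285 = -100890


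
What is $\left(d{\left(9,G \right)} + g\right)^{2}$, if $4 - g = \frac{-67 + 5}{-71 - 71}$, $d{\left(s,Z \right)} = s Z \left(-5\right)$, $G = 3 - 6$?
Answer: $\frac{96786244}{5041} \approx 19200.0$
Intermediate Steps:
$G = -3$
$d{\left(s,Z \right)} = - 5 Z s$ ($d{\left(s,Z \right)} = Z s \left(-5\right) = - 5 Z s$)
$g = \frac{253}{71}$ ($g = 4 - \frac{-67 + 5}{-71 - 71} = 4 - - \frac{62}{-142} = 4 - \left(-62\right) \left(- \frac{1}{142}\right) = 4 - \frac{31}{71} = \frac{253}{71} \approx 3.5634$)
$\left(d{\left(9,G \right)} + g\right)^{2} = \left(\left(-5\right) \left(-3\right) 9 + \frac{253}{71}\right)^{2} = \left(135 + \frac{253}{71}\right)^{2} = \left(\frac{9838}{71}\right)^{2} = \frac{96786244}{5041}$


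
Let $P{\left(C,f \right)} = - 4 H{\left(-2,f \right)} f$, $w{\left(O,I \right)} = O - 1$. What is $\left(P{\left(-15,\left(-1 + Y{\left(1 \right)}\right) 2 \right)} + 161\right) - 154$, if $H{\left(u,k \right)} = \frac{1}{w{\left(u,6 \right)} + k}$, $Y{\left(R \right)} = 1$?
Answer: $7$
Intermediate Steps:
$w{\left(O,I \right)} = -1 + O$ ($w{\left(O,I \right)} = O - 1 = -1 + O$)
$H{\left(u,k \right)} = \frac{1}{-1 + k + u}$ ($H{\left(u,k \right)} = \frac{1}{\left(-1 + u\right) + k} = \frac{1}{-1 + k + u}$)
$P{\left(C,f \right)} = - \frac{4 f}{-3 + f}$ ($P{\left(C,f \right)} = - \frac{4}{-1 + f - 2} f = - \frac{4}{-3 + f} f = - \frac{4 f}{-3 + f}$)
$\left(P{\left(-15,\left(-1 + Y{\left(1 \right)}\right) 2 \right)} + 161\right) - 154 = \left(- \frac{4 \left(-1 + 1\right) 2}{-3 + \left(-1 + 1\right) 2} + 161\right) - 154 = \left(- \frac{4 \cdot 0 \cdot 2}{-3 + 0 \cdot 2} + 161\right) - 154 = \left(\left(-4\right) 0 \frac{1}{-3 + 0} + 161\right) - 154 = \left(\left(-4\right) 0 \frac{1}{-3} + 161\right) - 154 = \left(\left(-4\right) 0 \left(- \frac{1}{3}\right) + 161\right) - 154 = \left(0 + 161\right) - 154 = 161 - 154 = 7$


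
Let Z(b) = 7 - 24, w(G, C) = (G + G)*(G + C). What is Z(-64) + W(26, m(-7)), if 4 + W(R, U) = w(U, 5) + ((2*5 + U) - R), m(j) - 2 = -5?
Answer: -52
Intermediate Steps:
w(G, C) = 2*G*(C + G) (w(G, C) = (2*G)*(C + G) = 2*G*(C + G))
m(j) = -3 (m(j) = 2 - 5 = -3)
W(R, U) = 6 + U - R + 2*U*(5 + U) (W(R, U) = -4 + (2*U*(5 + U) + ((2*5 + U) - R)) = -4 + (2*U*(5 + U) + ((10 + U) - R)) = -4 + (2*U*(5 + U) + (10 + U - R)) = -4 + (10 + U - R + 2*U*(5 + U)) = 6 + U - R + 2*U*(5 + U))
Z(b) = -17
Z(-64) + W(26, m(-7)) = -17 + (6 - 3 - 1*26 + 2*(-3)*(5 - 3)) = -17 + (6 - 3 - 26 + 2*(-3)*2) = -17 + (6 - 3 - 26 - 12) = -17 - 35 = -52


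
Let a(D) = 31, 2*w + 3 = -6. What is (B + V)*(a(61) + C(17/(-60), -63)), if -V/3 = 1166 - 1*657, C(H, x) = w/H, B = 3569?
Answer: 1627474/17 ≈ 95734.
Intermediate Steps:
w = -9/2 (w = -3/2 + (½)*(-6) = -3/2 - 3 = -9/2 ≈ -4.5000)
C(H, x) = -9/(2*H)
V = -1527 (V = -3*(1166 - 1*657) = -3*(1166 - 657) = -3*509 = -1527)
(B + V)*(a(61) + C(17/(-60), -63)) = (3569 - 1527)*(31 - 9/(2*(17/(-60)))) = 2042*(31 - 9/(2*(17*(-1/60)))) = 2042*(31 - 9/(2*(-17/60))) = 2042*(31 - 9/2*(-60/17)) = 2042*(31 + 270/17) = 2042*(797/17) = 1627474/17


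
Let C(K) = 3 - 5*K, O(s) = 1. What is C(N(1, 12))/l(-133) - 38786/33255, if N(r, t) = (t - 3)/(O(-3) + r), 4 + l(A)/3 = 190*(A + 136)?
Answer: -44338067/37644660 ≈ -1.1778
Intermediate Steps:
l(A) = 77508 + 570*A (l(A) = -12 + 3*(190*(A + 136)) = -12 + 3*(190*(136 + A)) = -12 + 3*(25840 + 190*A) = -12 + (77520 + 570*A) = 77508 + 570*A)
N(r, t) = (-3 + t)/(1 + r) (N(r, t) = (t - 3)/(1 + r) = (-3 + t)/(1 + r))
C(N(1, 12))/l(-133) - 38786/33255 = (3 - 5*(-3 + 12)/(1 + 1))/(77508 + 570*(-133)) - 38786/33255 = (3 - 5*9/2)/(77508 - 75810) - 38786*1/33255 = (3 - 5*9/2)/1698 - 38786/33255 = (3 - 5*9/2)*(1/1698) - 38786/33255 = (3 - 45/2)*(1/1698) - 38786/33255 = -39/2*1/1698 - 38786/33255 = -13/1132 - 38786/33255 = -44338067/37644660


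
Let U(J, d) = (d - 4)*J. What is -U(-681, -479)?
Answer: -328923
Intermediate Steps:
U(J, d) = J*(-4 + d) (U(J, d) = (-4 + d)*J = J*(-4 + d))
-U(-681, -479) = -(-681)*(-4 - 479) = -(-681)*(-483) = -1*328923 = -328923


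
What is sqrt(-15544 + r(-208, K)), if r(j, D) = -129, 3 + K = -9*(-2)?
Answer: I*sqrt(15673) ≈ 125.19*I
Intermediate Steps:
K = 15 (K = -3 - 9*(-2) = -3 + 18 = 15)
sqrt(-15544 + r(-208, K)) = sqrt(-15544 - 129) = sqrt(-15673) = I*sqrt(15673)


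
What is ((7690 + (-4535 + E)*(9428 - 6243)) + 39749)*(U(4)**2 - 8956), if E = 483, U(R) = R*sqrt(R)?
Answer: 114334945452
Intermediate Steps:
U(R) = R**(3/2)
((7690 + (-4535 + E)*(9428 - 6243)) + 39749)*(U(4)**2 - 8956) = ((7690 + (-4535 + 483)*(9428 - 6243)) + 39749)*((4**(3/2))**2 - 8956) = ((7690 - 4052*3185) + 39749)*(8**2 - 8956) = ((7690 - 12905620) + 39749)*(64 - 8956) = (-12897930 + 39749)*(-8892) = -12858181*(-8892) = 114334945452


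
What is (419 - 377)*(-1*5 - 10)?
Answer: -630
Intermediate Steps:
(419 - 377)*(-1*5 - 10) = 42*(-5 - 10) = 42*(-15) = -630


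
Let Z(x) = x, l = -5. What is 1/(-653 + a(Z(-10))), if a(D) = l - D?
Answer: -1/648 ≈ -0.0015432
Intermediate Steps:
a(D) = -5 - D
1/(-653 + a(Z(-10))) = 1/(-653 + (-5 - 1*(-10))) = 1/(-653 + (-5 + 10)) = 1/(-653 + 5) = 1/(-648) = -1/648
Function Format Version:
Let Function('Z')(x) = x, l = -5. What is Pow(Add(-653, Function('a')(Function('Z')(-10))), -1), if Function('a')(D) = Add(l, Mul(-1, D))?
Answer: Rational(-1, 648) ≈ -0.0015432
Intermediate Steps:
Function('a')(D) = Add(-5, Mul(-1, D))
Pow(Add(-653, Function('a')(Function('Z')(-10))), -1) = Pow(Add(-653, Add(-5, Mul(-1, -10))), -1) = Pow(Add(-653, Add(-5, 10)), -1) = Pow(Add(-653, 5), -1) = Pow(-648, -1) = Rational(-1, 648)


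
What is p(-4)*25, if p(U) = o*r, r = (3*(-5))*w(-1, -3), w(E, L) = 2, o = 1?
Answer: -750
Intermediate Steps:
r = -30 (r = (3*(-5))*2 = -15*2 = -30)
p(U) = -30 (p(U) = 1*(-30) = -30)
p(-4)*25 = -30*25 = -750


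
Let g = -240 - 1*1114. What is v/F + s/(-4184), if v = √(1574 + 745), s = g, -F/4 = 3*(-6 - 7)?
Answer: 677/2092 + √2319/156 ≈ 0.63231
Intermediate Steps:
F = 156 (F = -12*(-6 - 7) = -12*(-13) = -4*(-39) = 156)
g = -1354 (g = -240 - 1114 = -1354)
s = -1354
v = √2319 ≈ 48.156
v/F + s/(-4184) = √2319/156 - 1354/(-4184) = √2319*(1/156) - 1354*(-1/4184) = √2319/156 + 677/2092 = 677/2092 + √2319/156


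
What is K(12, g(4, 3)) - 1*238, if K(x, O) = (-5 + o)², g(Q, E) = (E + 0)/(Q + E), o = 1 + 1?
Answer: -229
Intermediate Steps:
o = 2
g(Q, E) = E/(E + Q)
K(x, O) = 9 (K(x, O) = (-5 + 2)² = (-3)² = 9)
K(12, g(4, 3)) - 1*238 = 9 - 1*238 = 9 - 238 = -229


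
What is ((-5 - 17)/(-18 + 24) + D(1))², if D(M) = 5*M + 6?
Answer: 484/9 ≈ 53.778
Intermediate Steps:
D(M) = 6 + 5*M
((-5 - 17)/(-18 + 24) + D(1))² = ((-5 - 17)/(-18 + 24) + (6 + 5*1))² = (-22/6 + (6 + 5))² = (-22*⅙ + 11)² = (-11/3 + 11)² = (22/3)² = 484/9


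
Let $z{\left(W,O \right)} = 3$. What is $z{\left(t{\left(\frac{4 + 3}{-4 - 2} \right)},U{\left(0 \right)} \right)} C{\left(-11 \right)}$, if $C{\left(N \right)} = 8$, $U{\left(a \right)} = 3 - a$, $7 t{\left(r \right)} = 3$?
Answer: $24$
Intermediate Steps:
$t{\left(r \right)} = \frac{3}{7}$ ($t{\left(r \right)} = \frac{1}{7} \cdot 3 = \frac{3}{7}$)
$z{\left(t{\left(\frac{4 + 3}{-4 - 2} \right)},U{\left(0 \right)} \right)} C{\left(-11 \right)} = 3 \cdot 8 = 24$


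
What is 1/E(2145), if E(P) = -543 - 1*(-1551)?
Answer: 1/1008 ≈ 0.00099206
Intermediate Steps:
E(P) = 1008 (E(P) = -543 + 1551 = 1008)
1/E(2145) = 1/1008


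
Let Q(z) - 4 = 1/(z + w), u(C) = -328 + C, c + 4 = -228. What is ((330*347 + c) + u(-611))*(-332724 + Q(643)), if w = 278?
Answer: -34731049952341/921 ≈ -3.7710e+10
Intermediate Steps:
c = -232 (c = -4 - 228 = -232)
Q(z) = 4 + 1/(278 + z) (Q(z) = 4 + 1/(z + 278) = 4 + 1/(278 + z))
((330*347 + c) + u(-611))*(-332724 + Q(643)) = ((330*347 - 232) + (-328 - 611))*(-332724 + (1113 + 4*643)/(278 + 643)) = ((114510 - 232) - 939)*(-332724 + (1113 + 2572)/921) = (114278 - 939)*(-332724 + (1/921)*3685) = 113339*(-332724 + 3685/921) = 113339*(-306435119/921) = -34731049952341/921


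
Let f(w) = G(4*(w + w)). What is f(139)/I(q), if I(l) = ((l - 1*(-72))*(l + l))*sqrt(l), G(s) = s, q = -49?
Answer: 556*I/7889 ≈ 0.070478*I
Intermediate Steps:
f(w) = 8*w (f(w) = 4*(w + w) = 4*(2*w) = 8*w)
I(l) = 2*l**(3/2)*(72 + l) (I(l) = ((l + 72)*(2*l))*sqrt(l) = ((72 + l)*(2*l))*sqrt(l) = (2*l*(72 + l))*sqrt(l) = 2*l**(3/2)*(72 + l))
f(139)/I(q) = (8*139)/((2*(-49)**(3/2)*(72 - 49))) = 1112/((2*(-343*I)*23)) = 1112/((-15778*I)) = 1112*(I/15778) = 556*I/7889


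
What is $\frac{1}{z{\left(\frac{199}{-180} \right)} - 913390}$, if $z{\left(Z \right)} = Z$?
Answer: $- \frac{180}{164410399} \approx -1.0948 \cdot 10^{-6}$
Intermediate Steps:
$\frac{1}{z{\left(\frac{199}{-180} \right)} - 913390} = \frac{1}{\frac{199}{-180} - 913390} = \frac{1}{199 \left(- \frac{1}{180}\right) - 913390} = \frac{1}{- \frac{199}{180} - 913390} = \frac{1}{- \frac{164410399}{180}} = - \frac{180}{164410399}$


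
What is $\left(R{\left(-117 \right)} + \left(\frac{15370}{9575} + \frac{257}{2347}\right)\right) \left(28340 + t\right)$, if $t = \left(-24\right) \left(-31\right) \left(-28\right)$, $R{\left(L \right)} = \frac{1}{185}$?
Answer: $\frac{2147676328776}{166296685} \approx 12915.0$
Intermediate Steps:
$R{\left(L \right)} = \frac{1}{185}$
$t = -20832$ ($t = 744 \left(-28\right) = -20832$)
$\left(R{\left(-117 \right)} + \left(\frac{15370}{9575} + \frac{257}{2347}\right)\right) \left(28340 + t\right) = \left(\frac{1}{185} + \left(\frac{15370}{9575} + \frac{257}{2347}\right)\right) \left(28340 - 20832\right) = \left(\frac{1}{185} + \left(15370 \cdot \frac{1}{9575} + 257 \cdot \frac{1}{2347}\right)\right) 7508 = \left(\frac{1}{185} + \left(\frac{3074}{1915} + \frac{257}{2347}\right)\right) 7508 = \left(\frac{1}{185} + \frac{7706833}{4494505}\right) 7508 = \frac{286051722}{166296685} \cdot 7508 = \frac{2147676328776}{166296685}$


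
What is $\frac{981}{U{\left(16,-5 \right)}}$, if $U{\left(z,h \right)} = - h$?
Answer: $\frac{981}{5} \approx 196.2$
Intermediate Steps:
$\frac{981}{U{\left(16,-5 \right)}} = \frac{981}{\left(-1\right) \left(-5\right)} = \frac{981}{5}$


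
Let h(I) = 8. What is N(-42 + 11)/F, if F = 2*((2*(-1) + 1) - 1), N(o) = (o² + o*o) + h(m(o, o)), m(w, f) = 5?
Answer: -965/2 ≈ -482.50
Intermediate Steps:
N(o) = 8 + 2*o² (N(o) = (o² + o*o) + 8 = (o² + o²) + 8 = 2*o² + 8 = 8 + 2*o²)
F = -4 (F = 2*((-2 + 1) - 1) = 2*(-1 - 1) = 2*(-2) = -4)
N(-42 + 11)/F = (8 + 2*(-42 + 11)²)/(-4) = (8 + 2*(-31)²)*(-¼) = (8 + 2*961)*(-¼) = (8 + 1922)*(-¼) = 1930*(-¼) = -965/2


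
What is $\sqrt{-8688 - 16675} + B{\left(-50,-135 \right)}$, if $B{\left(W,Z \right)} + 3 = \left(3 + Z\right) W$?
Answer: $6597 + i \sqrt{25363} \approx 6597.0 + 159.26 i$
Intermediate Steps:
$B{\left(W,Z \right)} = -3 + W \left(3 + Z\right)$ ($B{\left(W,Z \right)} = -3 + \left(3 + Z\right) W = -3 + W \left(3 + Z\right)$)
$\sqrt{-8688 - 16675} + B{\left(-50,-135 \right)} = \sqrt{-8688 - 16675} - -6597 = \sqrt{-25363} - -6597 = i \sqrt{25363} + 6597 = 6597 + i \sqrt{25363}$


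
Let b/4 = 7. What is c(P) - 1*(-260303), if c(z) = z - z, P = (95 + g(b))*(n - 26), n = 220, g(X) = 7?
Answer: 260303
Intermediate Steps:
b = 28 (b = 4*7 = 28)
P = 19788 (P = (95 + 7)*(220 - 26) = 102*194 = 19788)
c(z) = 0
c(P) - 1*(-260303) = 0 - 1*(-260303) = 0 + 260303 = 260303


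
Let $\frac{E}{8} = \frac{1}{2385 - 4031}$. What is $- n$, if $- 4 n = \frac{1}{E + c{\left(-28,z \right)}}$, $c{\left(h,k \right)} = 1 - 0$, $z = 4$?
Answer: $\frac{823}{3276} \approx 0.25122$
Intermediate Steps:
$c{\left(h,k \right)} = 1$ ($c{\left(h,k \right)} = 1 + 0 = 1$)
$E = - \frac{4}{823}$ ($E = \frac{8}{2385 - 4031} = \frac{8}{-1646} = 8 \left(- \frac{1}{1646}\right) = - \frac{4}{823} \approx -0.0048603$)
$n = - \frac{823}{3276}$ ($n = - \frac{1}{4 \left(- \frac{4}{823} + 1\right)} = - \frac{1}{4 \cdot \frac{819}{823}} = \left(- \frac{1}{4}\right) \frac{823}{819} = - \frac{823}{3276} \approx -0.25122$)
$- n = \left(-1\right) \left(- \frac{823}{3276}\right) = \frac{823}{3276}$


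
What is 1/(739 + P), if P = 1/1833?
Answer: 1833/1354588 ≈ 0.0013532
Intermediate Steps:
P = 1/1833 ≈ 0.00054555
1/(739 + P) = 1/(739 + 1/1833) = 1/(1354588/1833) = 1833/1354588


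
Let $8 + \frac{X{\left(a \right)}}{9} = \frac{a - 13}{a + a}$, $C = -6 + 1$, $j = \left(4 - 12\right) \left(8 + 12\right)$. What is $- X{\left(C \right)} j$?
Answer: $-8928$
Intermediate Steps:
$j = -160$ ($j = \left(-8\right) 20 = -160$)
$C = -5$
$X{\left(a \right)} = -72 + \frac{9 \left(-13 + a\right)}{2 a}$ ($X{\left(a \right)} = -72 + 9 \frac{a - 13}{a + a} = -72 + 9 \frac{-13 + a}{2 a} = -72 + \frac{9 \left(-13 + a\right)}{2 a}$)
$- X{\left(C \right)} j = - \frac{9 \left(-13 - -75\right)}{2 \left(-5\right)} \left(-160\right) = - \frac{9 \left(-1\right) \left(-13 + 75\right)}{2 \cdot 5} \left(-160\right) = - \frac{9 \left(-1\right) 62}{2 \cdot 5} \left(-160\right) = \left(-1\right) \left(- \frac{279}{5}\right) \left(-160\right) = \frac{279}{5} \left(-160\right) = -8928$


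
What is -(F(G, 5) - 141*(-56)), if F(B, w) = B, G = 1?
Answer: -7897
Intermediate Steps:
-(F(G, 5) - 141*(-56)) = -(1 - 141*(-56)) = -(1 + 7896) = -1*7897 = -7897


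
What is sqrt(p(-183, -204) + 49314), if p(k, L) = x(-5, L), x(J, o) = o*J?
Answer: sqrt(50334) ≈ 224.35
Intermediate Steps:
x(J, o) = J*o
p(k, L) = -5*L
sqrt(p(-183, -204) + 49314) = sqrt(-5*(-204) + 49314) = sqrt(1020 + 49314) = sqrt(50334)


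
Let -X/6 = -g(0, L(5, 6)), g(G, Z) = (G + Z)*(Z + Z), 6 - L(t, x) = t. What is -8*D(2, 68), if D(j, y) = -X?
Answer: 96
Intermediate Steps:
L(t, x) = 6 - t
g(G, Z) = 2*Z*(G + Z) (g(G, Z) = (G + Z)*(2*Z) = 2*Z*(G + Z))
X = 12 (X = -(-6)*2*(6 - 1*5)*(0 + (6 - 1*5)) = -(-6)*2*(6 - 5)*(0 + (6 - 5)) = -(-6)*2*1*(0 + 1) = -(-6)*2*1*1 = -(-6)*2 = -6*(-2) = 12)
D(j, y) = -12 (D(j, y) = -1*12 = -12)
-8*D(2, 68) = -8*(-12) = 96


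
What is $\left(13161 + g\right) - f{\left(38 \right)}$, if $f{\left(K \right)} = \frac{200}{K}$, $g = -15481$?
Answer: $- \frac{44180}{19} \approx -2325.3$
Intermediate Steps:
$\left(13161 + g\right) - f{\left(38 \right)} = \left(13161 - 15481\right) - \frac{200}{38} = -2320 - 200 \cdot \frac{1}{38} = -2320 - \frac{100}{19} = - \frac{44180}{19}$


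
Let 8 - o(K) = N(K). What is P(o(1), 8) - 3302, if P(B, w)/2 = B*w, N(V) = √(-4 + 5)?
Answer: -3190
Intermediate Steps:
N(V) = 1 (N(V) = √1 = 1)
o(K) = 7 (o(K) = 8 - 1*1 = 8 - 1 = 7)
P(B, w) = 2*B*w (P(B, w) = 2*(B*w) = 2*B*w)
P(o(1), 8) - 3302 = 2*7*8 - 3302 = 112 - 3302 = -3190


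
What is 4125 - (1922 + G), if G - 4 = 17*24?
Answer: 1791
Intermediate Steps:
G = 412 (G = 4 + 17*24 = 4 + 408 = 412)
4125 - (1922 + G) = 4125 - (1922 + 412) = 4125 - 1*2334 = 4125 - 2334 = 1791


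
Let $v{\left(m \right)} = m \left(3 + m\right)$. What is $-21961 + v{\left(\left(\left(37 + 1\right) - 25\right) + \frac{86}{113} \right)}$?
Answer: $- \frac{277474839}{12769} \approx -21730.0$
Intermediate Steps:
$-21961 + v{\left(\left(\left(37 + 1\right) - 25\right) + \frac{86}{113} \right)} = -21961 + \left(\left(\left(37 + 1\right) - 25\right) + \frac{86}{113}\right) \left(3 + \left(\left(\left(37 + 1\right) - 25\right) + \frac{86}{113}\right)\right) = -21961 + \left(\left(38 - 25\right) + 86 \cdot \frac{1}{113}\right) \left(3 + \left(\left(38 - 25\right) + 86 \cdot \frac{1}{113}\right)\right) = -21961 + \left(13 + \frac{86}{113}\right) \left(3 + \left(13 + \frac{86}{113}\right)\right) = -21961 + \frac{1555 \left(3 + \frac{1555}{113}\right)}{113} = -21961 + \frac{1555}{113} \cdot \frac{1894}{113} = -21961 + \frac{2945170}{12769} = - \frac{277474839}{12769}$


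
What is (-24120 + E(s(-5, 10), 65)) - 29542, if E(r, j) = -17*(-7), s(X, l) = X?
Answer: -53543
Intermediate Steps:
E(r, j) = 119
(-24120 + E(s(-5, 10), 65)) - 29542 = (-24120 + 119) - 29542 = -24001 - 29542 = -53543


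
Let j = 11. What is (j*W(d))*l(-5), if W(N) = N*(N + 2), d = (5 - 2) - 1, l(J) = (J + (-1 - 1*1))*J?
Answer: 3080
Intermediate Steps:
l(J) = J*(-2 + J) (l(J) = (J + (-1 - 1))*J = (J - 2)*J = (-2 + J)*J = J*(-2 + J))
d = 2 (d = 3 - 1 = 2)
W(N) = N*(2 + N)
(j*W(d))*l(-5) = (11*(2*(2 + 2)))*(-5*(-2 - 5)) = (11*(2*4))*(-5*(-7)) = (11*8)*35 = 88*35 = 3080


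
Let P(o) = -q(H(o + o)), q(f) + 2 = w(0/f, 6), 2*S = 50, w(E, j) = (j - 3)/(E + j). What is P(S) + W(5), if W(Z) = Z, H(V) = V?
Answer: 13/2 ≈ 6.5000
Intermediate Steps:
w(E, j) = (-3 + j)/(E + j)
S = 25 (S = (½)*50 = 25)
q(f) = -3/2 (q(f) = -2 + (-3 + 6)/(0/f + 6) = -2 + 3/(0 + 6) = -2 + 3/6 = -2 + (⅙)*3 = -2 + ½ = -3/2)
P(o) = 3/2 (P(o) = -1*(-3/2) = 3/2)
P(S) + W(5) = 3/2 + 5 = 13/2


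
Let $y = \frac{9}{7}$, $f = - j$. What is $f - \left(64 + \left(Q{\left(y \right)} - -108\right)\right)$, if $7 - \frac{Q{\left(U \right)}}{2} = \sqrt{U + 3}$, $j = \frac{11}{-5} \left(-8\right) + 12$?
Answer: $- \frac{1078}{5} + \frac{2 \sqrt{210}}{7} \approx -211.46$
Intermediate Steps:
$j = \frac{148}{5}$ ($j = 11 \left(- \frac{1}{5}\right) \left(-8\right) + 12 = \left(- \frac{11}{5}\right) \left(-8\right) + 12 = \frac{88}{5} + 12 = \frac{148}{5} \approx 29.6$)
$f = - \frac{148}{5}$ ($f = \left(-1\right) \frac{148}{5} = - \frac{148}{5} \approx -29.6$)
$y = \frac{9}{7}$ ($y = 9 \cdot \frac{1}{7} = \frac{9}{7} \approx 1.2857$)
$Q{\left(U \right)} = 14 - 2 \sqrt{3 + U}$ ($Q{\left(U \right)} = 14 - 2 \sqrt{U + 3} = 14 - 2 \sqrt{3 + U}$)
$f - \left(64 + \left(Q{\left(y \right)} - -108\right)\right) = - \frac{148}{5} - \left(64 + \left(\left(14 - 2 \sqrt{3 + \frac{9}{7}}\right) - -108\right)\right) = - \frac{148}{5} - \left(64 + \left(\left(14 - 2 \sqrt{\frac{30}{7}}\right) + 108\right)\right) = - \frac{148}{5} - \left(64 + \left(\left(14 - 2 \frac{\sqrt{210}}{7}\right) + 108\right)\right) = - \frac{148}{5} - \left(64 + \left(\left(14 - \frac{2 \sqrt{210}}{7}\right) + 108\right)\right) = - \frac{148}{5} - \left(64 + \left(122 - \frac{2 \sqrt{210}}{7}\right)\right) = - \frac{148}{5} - \left(186 - \frac{2 \sqrt{210}}{7}\right) = - \frac{1078}{5} + \frac{2 \sqrt{210}}{7}$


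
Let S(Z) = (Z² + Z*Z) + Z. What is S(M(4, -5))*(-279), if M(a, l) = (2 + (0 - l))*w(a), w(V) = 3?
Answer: -251937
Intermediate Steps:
M(a, l) = 6 - 3*l (M(a, l) = (2 + (0 - l))*3 = (2 - l)*3 = 6 - 3*l)
S(Z) = Z + 2*Z² (S(Z) = (Z² + Z²) + Z = 2*Z² + Z = Z + 2*Z²)
S(M(4, -5))*(-279) = ((6 - 3*(-5))*(1 + 2*(6 - 3*(-5))))*(-279) = ((6 + 15)*(1 + 2*(6 + 15)))*(-279) = (21*(1 + 2*21))*(-279) = (21*(1 + 42))*(-279) = (21*43)*(-279) = 903*(-279) = -251937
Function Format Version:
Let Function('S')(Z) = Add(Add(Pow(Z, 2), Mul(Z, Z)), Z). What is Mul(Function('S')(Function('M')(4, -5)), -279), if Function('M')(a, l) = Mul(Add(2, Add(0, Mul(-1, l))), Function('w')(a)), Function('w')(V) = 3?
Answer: -251937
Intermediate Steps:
Function('M')(a, l) = Add(6, Mul(-3, l)) (Function('M')(a, l) = Mul(Add(2, Add(0, Mul(-1, l))), 3) = Mul(Add(2, Mul(-1, l)), 3) = Add(6, Mul(-3, l)))
Function('S')(Z) = Add(Z, Mul(2, Pow(Z, 2))) (Function('S')(Z) = Add(Add(Pow(Z, 2), Pow(Z, 2)), Z) = Add(Mul(2, Pow(Z, 2)), Z) = Add(Z, Mul(2, Pow(Z, 2))))
Mul(Function('S')(Function('M')(4, -5)), -279) = Mul(Mul(Add(6, Mul(-3, -5)), Add(1, Mul(2, Add(6, Mul(-3, -5))))), -279) = Mul(Mul(Add(6, 15), Add(1, Mul(2, Add(6, 15)))), -279) = Mul(Mul(21, Add(1, Mul(2, 21))), -279) = Mul(Mul(21, Add(1, 42)), -279) = Mul(Mul(21, 43), -279) = Mul(903, -279) = -251937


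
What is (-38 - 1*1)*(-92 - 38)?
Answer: 5070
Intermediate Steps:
(-38 - 1*1)*(-92 - 38) = (-38 - 1)*(-130) = -39*(-130) = 5070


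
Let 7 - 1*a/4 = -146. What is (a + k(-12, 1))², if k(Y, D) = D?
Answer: 375769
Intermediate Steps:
a = 612 (a = 28 - 4*(-146) = 28 + 584 = 612)
(a + k(-12, 1))² = (612 + 1)² = 613² = 375769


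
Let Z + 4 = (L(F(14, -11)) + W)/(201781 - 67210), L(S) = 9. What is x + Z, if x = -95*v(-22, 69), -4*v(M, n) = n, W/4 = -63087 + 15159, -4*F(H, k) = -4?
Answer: 293064319/179428 ≈ 1633.3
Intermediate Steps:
F(H, k) = 1 (F(H, k) = -¼*(-4) = 1)
W = -191712 (W = 4*(-63087 + 15159) = 4*(-47928) = -191712)
v(M, n) = -n/4
x = 6555/4 (x = -(-95)*69/4 = -95*(-69/4) = 6555/4 ≈ 1638.8)
Z = -243329/44857 (Z = -4 + (9 - 191712)/(201781 - 67210) = -4 - 191703/134571 = -4 - 191703*1/134571 = -4 - 63901/44857 = -243329/44857 ≈ -5.4245)
x + Z = 6555/4 - 243329/44857 = 293064319/179428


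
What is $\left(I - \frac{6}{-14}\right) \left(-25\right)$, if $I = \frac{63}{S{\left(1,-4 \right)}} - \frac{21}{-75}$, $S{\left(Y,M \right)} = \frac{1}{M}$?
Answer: $\frac{43976}{7} \approx 6282.3$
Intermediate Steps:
$I = - \frac{6293}{25}$ ($I = \frac{63}{\frac{1}{-4}} - \frac{21}{-75} = \frac{63}{- \frac{1}{4}} - - \frac{7}{25} = 63 \left(-4\right) + \frac{7}{25} = -252 + \frac{7}{25} = - \frac{6293}{25} \approx -251.72$)
$\left(I - \frac{6}{-14}\right) \left(-25\right) = \left(- \frac{6293}{25} - \frac{6}{-14}\right) \left(-25\right) = \left(- \frac{6293}{25} - - \frac{3}{7}\right) \left(-25\right) = \left(- \frac{6293}{25} + \frac{3}{7}\right) \left(-25\right) = \left(- \frac{43976}{175}\right) \left(-25\right) = \frac{43976}{7}$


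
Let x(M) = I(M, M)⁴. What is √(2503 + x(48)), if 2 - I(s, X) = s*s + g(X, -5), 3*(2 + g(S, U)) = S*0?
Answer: √27984100002503 ≈ 5.2900e+6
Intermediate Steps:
g(S, U) = -2 (g(S, U) = -2 + (S*0)/3 = -2 + (⅓)*0 = -2 + 0 = -2)
I(s, X) = 4 - s² (I(s, X) = 2 - (s*s - 2) = 2 - (s² - 2) = 2 - (-2 + s²) = 2 + (2 - s²) = 4 - s²)
x(M) = (4 - M²)⁴
√(2503 + x(48)) = √(2503 + (-4 + 48²)⁴) = √(2503 + (-4 + 2304)⁴) = √(2503 + 2300⁴) = √(2503 + 27984100000000) = √27984100002503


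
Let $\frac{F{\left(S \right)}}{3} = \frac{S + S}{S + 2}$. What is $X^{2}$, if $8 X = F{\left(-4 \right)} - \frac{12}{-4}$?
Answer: $\frac{225}{64} \approx 3.5156$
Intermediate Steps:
$F{\left(S \right)} = \frac{6 S}{2 + S}$ ($F{\left(S \right)} = 3 \frac{S + S}{S + 2} = 3 \frac{2 S}{2 + S} = \frac{6 S}{2 + S}$)
$X = \frac{15}{8}$ ($X = \frac{6 \left(-4\right) \frac{1}{2 - 4} - \frac{12}{-4}}{8} = \frac{6 \left(-4\right) \frac{1}{-2} - 12 \left(- \frac{1}{4}\right)}{8} = \frac{6 \left(-4\right) \left(- \frac{1}{2}\right) - -3}{8} = \frac{12 + 3}{8} = \frac{1}{8} \cdot 15 = \frac{15}{8} \approx 1.875$)
$X^{2} = \left(\frac{15}{8}\right)^{2} = \frac{225}{64}$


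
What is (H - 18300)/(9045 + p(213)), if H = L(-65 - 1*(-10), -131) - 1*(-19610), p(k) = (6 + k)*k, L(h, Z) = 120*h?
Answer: -2645/27846 ≈ -0.094987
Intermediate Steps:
p(k) = k*(6 + k)
H = 13010 (H = 120*(-65 - 1*(-10)) - 1*(-19610) = 120*(-65 + 10) + 19610 = 120*(-55) + 19610 = -6600 + 19610 = 13010)
(H - 18300)/(9045 + p(213)) = (13010 - 18300)/(9045 + 213*(6 + 213)) = -5290/(9045 + 213*219) = -5290/(9045 + 46647) = -5290/55692 = -5290*1/55692 = -2645/27846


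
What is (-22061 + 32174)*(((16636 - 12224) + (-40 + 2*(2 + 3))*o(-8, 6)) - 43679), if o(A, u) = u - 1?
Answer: -398624121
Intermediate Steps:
o(A, u) = -1 + u
(-22061 + 32174)*(((16636 - 12224) + (-40 + 2*(2 + 3))*o(-8, 6)) - 43679) = (-22061 + 32174)*(((16636 - 12224) + (-40 + 2*(2 + 3))*(-1 + 6)) - 43679) = 10113*((4412 + (-40 + 2*5)*5) - 43679) = 10113*((4412 + (-40 + 10)*5) - 43679) = 10113*((4412 - 30*5) - 43679) = 10113*((4412 - 150) - 43679) = 10113*(4262 - 43679) = 10113*(-39417) = -398624121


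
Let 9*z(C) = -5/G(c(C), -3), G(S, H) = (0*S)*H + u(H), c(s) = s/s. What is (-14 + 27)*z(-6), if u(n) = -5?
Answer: 13/9 ≈ 1.4444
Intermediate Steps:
c(s) = 1
G(S, H) = -5 (G(S, H) = (0*S)*H - 5 = 0*H - 5 = 0 - 5 = -5)
z(C) = ⅑ (z(C) = (-5/(-5))/9 = (-5*(-⅕))/9 = (⅑)*1 = ⅑)
(-14 + 27)*z(-6) = (-14 + 27)*(⅑) = 13*(⅑) = 13/9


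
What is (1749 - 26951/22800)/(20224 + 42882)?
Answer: 39850249/1438816800 ≈ 0.027697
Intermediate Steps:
(1749 - 26951/22800)/(20224 + 42882) = (1749 - 26951*1/22800)/63106 = (1749 - 26951/22800)*(1/63106) = (39850249/22800)*(1/63106) = 39850249/1438816800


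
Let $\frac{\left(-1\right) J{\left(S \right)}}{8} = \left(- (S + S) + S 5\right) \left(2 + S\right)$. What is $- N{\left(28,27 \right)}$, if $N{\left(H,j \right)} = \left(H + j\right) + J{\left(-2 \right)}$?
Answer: $-55$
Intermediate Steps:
$J{\left(S \right)} = - 24 S \left(2 + S\right)$ ($J{\left(S \right)} = - 8 \left(- (S + S) + S 5\right) \left(2 + S\right) = - 8 \left(- 2 S + 5 S\right) \left(2 + S\right) = - 8 \cdot 3 S \left(2 + S\right) = - 24 S \left(2 + S\right)$)
$N{\left(H,j \right)} = H + j$ ($N{\left(H,j \right)} = \left(H + j\right) - - 48 \left(2 - 2\right) = \left(H + j\right) - \left(-48\right) 0 = \left(H + j\right) + 0 = H + j$)
$- N{\left(28,27 \right)} = - (28 + 27) = \left(-1\right) 55 = -55$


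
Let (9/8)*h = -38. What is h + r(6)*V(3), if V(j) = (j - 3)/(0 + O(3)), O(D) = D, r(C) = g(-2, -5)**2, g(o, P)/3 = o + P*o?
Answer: -304/9 ≈ -33.778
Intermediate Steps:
g(o, P) = 3*o + 3*P*o (g(o, P) = 3*(o + P*o) = 3*o + 3*P*o)
r(C) = 576 (r(C) = (3*(-2)*(1 - 5))**2 = (3*(-2)*(-4))**2 = 24**2 = 576)
V(j) = -1 + j/3 (V(j) = (j - 3)/(0 + 3) = (-3 + j)/3 = (-3 + j)*(1/3) = -1 + j/3)
h = -304/9 (h = (8/9)*(-38) = -304/9 ≈ -33.778)
h + r(6)*V(3) = -304/9 + 576*(-1 + (1/3)*3) = -304/9 + 576*(-1 + 1) = -304/9 + 576*0 = -304/9 + 0 = -304/9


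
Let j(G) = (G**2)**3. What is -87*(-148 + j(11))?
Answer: -154112931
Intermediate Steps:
j(G) = G**6
-87*(-148 + j(11)) = -87*(-148 + 11**6) = -87*(-148 + 1771561) = -87*1771413 = -154112931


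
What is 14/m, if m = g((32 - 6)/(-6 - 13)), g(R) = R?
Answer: -133/13 ≈ -10.231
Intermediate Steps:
m = -26/19 (m = (32 - 6)/(-6 - 13) = 26/(-19) = 26*(-1/19) = -26/19 ≈ -1.3684)
14/m = 14/(-26/19) = 14*(-19/26) = -133/13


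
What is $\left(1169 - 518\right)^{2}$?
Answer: $423801$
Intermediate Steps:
$\left(1169 - 518\right)^{2} = 651^{2} = 423801$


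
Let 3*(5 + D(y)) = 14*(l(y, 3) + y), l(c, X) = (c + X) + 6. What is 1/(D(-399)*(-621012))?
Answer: 1/2289671244 ≈ 4.3674e-10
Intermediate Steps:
l(c, X) = 6 + X + c (l(c, X) = (X + c) + 6 = 6 + X + c)
D(y) = 37 + 28*y/3 (D(y) = -5 + (14*((6 + 3 + y) + y))/3 = -5 + (14*((9 + y) + y))/3 = -5 + (14*(9 + 2*y))/3 = -5 + (126 + 28*y)/3 = -5 + (42 + 28*y/3) = 37 + 28*y/3)
1/(D(-399)*(-621012)) = 1/((37 + (28/3)*(-399))*(-621012)) = -1/621012/(37 - 3724) = -1/621012/(-3687) = -1/3687*(-1/621012) = 1/2289671244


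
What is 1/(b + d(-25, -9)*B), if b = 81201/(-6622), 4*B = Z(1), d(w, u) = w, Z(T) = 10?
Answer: -3311/247538 ≈ -0.013376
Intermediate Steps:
B = 5/2 (B = (¼)*10 = 5/2 ≈ 2.5000)
b = -81201/6622 (b = 81201*(-1/6622) = -81201/6622 ≈ -12.262)
1/(b + d(-25, -9)*B) = 1/(-81201/6622 - 25*5/2) = 1/(-81201/6622 - 125/2) = 1/(-247538/3311) = -3311/247538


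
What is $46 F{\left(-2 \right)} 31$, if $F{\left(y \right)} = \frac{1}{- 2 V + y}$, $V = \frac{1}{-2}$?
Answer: $-1426$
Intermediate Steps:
$V = - \frac{1}{2} \approx -0.5$
$F{\left(y \right)} = \frac{1}{1 + y}$ ($F{\left(y \right)} = \frac{1}{\left(-2\right) \left(- \frac{1}{2}\right) + y} = \frac{1}{1 + y}$)
$46 F{\left(-2 \right)} 31 = \frac{46}{1 - 2} \cdot 31 = \frac{46}{-1} \cdot 31 = 46 \left(-1\right) 31 = \left(-46\right) 31 = -1426$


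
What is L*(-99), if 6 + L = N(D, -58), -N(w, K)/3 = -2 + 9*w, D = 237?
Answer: 633501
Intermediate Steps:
N(w, K) = 6 - 27*w (N(w, K) = -3*(-2 + 9*w) = 6 - 27*w)
L = -6399 (L = -6 + (6 - 27*237) = -6 + (6 - 6399) = -6 - 6393 = -6399)
L*(-99) = -6399*(-99) = 633501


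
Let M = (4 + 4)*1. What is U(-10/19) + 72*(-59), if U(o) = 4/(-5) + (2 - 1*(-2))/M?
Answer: -42483/10 ≈ -4248.3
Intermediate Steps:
M = 8 (M = 8*1 = 8)
U(o) = -3/10 (U(o) = 4/(-5) + (2 - 1*(-2))/8 = 4*(-⅕) + (2 + 2)*(⅛) = -⅘ + 4*(⅛) = -⅘ + ½ = -3/10)
U(-10/19) + 72*(-59) = -3/10 + 72*(-59) = -3/10 - 4248 = -42483/10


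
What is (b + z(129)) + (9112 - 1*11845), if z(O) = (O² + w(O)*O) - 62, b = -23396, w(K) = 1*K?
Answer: 7091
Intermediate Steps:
w(K) = K
z(O) = -62 + 2*O² (z(O) = (O² + O*O) - 62 = (O² + O²) - 62 = 2*O² - 62 = -62 + 2*O²)
(b + z(129)) + (9112 - 1*11845) = (-23396 + (-62 + 2*129²)) + (9112 - 1*11845) = (-23396 + (-62 + 2*16641)) + (9112 - 11845) = (-23396 + (-62 + 33282)) - 2733 = (-23396 + 33220) - 2733 = 9824 - 2733 = 7091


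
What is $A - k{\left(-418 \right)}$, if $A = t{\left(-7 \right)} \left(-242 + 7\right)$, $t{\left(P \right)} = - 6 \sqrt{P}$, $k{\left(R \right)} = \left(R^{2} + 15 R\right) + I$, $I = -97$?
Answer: $-168357 + 1410 i \sqrt{7} \approx -1.6836 \cdot 10^{5} + 3730.5 i$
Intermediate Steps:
$k{\left(R \right)} = -97 + R^{2} + 15 R$ ($k{\left(R \right)} = \left(R^{2} + 15 R\right) - 97 = -97 + R^{2} + 15 R$)
$A = 1410 i \sqrt{7}$ ($A = - 6 \sqrt{-7} \left(-242 + 7\right) = - 6 i \sqrt{7} \left(-235\right) = 1410 i \sqrt{7} \approx 3730.5 i$)
$A - k{\left(-418 \right)} = 1410 i \sqrt{7} - \left(-97 + \left(-418\right)^{2} + 15 \left(-418\right)\right) = 1410 i \sqrt{7} - \left(-97 + 174724 - 6270\right) = 1410 i \sqrt{7} - 168357 = -168357 + 1410 i \sqrt{7}$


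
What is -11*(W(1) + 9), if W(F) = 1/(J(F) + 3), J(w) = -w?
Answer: -209/2 ≈ -104.50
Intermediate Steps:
W(F) = 1/(3 - F) (W(F) = 1/(-F + 3) = 1/(3 - F))
-11*(W(1) + 9) = -11*(-1/(-3 + 1) + 9) = -11*(-1/(-2) + 9) = -11*(-1*(-½) + 9) = -11*(½ + 9) = -11*19/2 = -209/2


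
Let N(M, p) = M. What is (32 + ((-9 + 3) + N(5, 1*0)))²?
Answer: 961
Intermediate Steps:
(32 + ((-9 + 3) + N(5, 1*0)))² = (32 + ((-9 + 3) + 5))² = (32 + (-6 + 5))² = (32 - 1)² = 31² = 961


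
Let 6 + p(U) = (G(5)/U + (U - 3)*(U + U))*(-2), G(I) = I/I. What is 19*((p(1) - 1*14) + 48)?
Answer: 646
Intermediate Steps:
G(I) = 1
p(U) = -6 - 2/U - 4*U*(-3 + U) (p(U) = -6 + (1/U + (U - 3)*(U + U))*(-2) = -6 + (1/U + (-3 + U)*(2*U))*(-2) = -6 + (1/U + 2*U*(-3 + U))*(-2) = -6 + (-2/U - 4*U*(-3 + U)) = -6 - 2/U - 4*U*(-3 + U))
19*((p(1) - 1*14) + 48) = 19*(((-6 - 4*1² - 2/1 + 12*1) - 1*14) + 48) = 19*(((-6 - 4*1 - 2*1 + 12) - 14) + 48) = 19*(((-6 - 4 - 2 + 12) - 14) + 48) = 19*((0 - 14) + 48) = 19*(-14 + 48) = 19*34 = 646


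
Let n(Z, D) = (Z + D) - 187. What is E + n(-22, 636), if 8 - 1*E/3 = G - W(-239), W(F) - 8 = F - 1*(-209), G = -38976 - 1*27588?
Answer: 200077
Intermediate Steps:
G = -66564 (G = -38976 - 27588 = -66564)
W(F) = 217 + F (W(F) = 8 + (F - 1*(-209)) = 8 + (F + 209) = 8 + (209 + F) = 217 + F)
n(Z, D) = -187 + D + Z (n(Z, D) = (D + Z) - 187 = -187 + D + Z)
E = 199650 (E = 24 - 3*(-66564 - (217 - 239)) = 24 - 3*(-66564 - 1*(-22)) = 24 - 3*(-66564 + 22) = 24 - 3*(-66542) = 24 + 199626 = 199650)
E + n(-22, 636) = 199650 + (-187 + 636 - 22) = 199650 + 427 = 200077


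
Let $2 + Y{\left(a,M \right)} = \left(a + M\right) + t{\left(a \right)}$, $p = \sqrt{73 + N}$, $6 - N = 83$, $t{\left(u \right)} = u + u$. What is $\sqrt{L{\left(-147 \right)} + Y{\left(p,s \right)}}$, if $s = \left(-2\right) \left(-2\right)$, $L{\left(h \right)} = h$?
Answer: $\sqrt{-145 + 6 i} \approx 0.2491 + 12.044 i$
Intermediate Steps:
$t{\left(u \right)} = 2 u$
$N = -77$ ($N = 6 - 83 = -77$)
$p = 2 i$ ($p = \sqrt{73 - 77} = \sqrt{-4} = 2 i \approx 2.0 i$)
$s = 4$
$Y{\left(a,M \right)} = -2 + M + 3 a$ ($Y{\left(a,M \right)} = -2 + \left(\left(a + M\right) + 2 a\right) = -2 + \left(\left(M + a\right) + 2 a\right) = -2 + \left(M + 3 a\right) = -2 + M + 3 a$)
$\sqrt{L{\left(-147 \right)} + Y{\left(p,s \right)}} = \sqrt{-147 + \left(-2 + 4 + 3 \cdot 2 i\right)} = \sqrt{-147 + \left(-2 + 4 + 6 i\right)} = \sqrt{-147 + \left(2 + 6 i\right)} = \sqrt{-145 + 6 i}$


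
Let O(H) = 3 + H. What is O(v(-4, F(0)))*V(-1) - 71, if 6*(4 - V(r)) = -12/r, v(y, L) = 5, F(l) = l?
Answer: -55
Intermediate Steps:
V(r) = 4 + 2/r (V(r) = 4 - (-2)/r = 4 + 2/r)
O(v(-4, F(0)))*V(-1) - 71 = (3 + 5)*(4 + 2/(-1)) - 71 = 8*(4 + 2*(-1)) - 71 = 8*(4 - 2) - 71 = 8*2 - 71 = 16 - 71 = -55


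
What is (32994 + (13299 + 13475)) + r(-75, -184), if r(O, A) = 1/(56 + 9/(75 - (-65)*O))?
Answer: 5355035096/89597 ≈ 59768.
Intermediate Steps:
r(O, A) = 1/(56 + 9/(75 + 65*O))
(32994 + (13299 + 13475)) + r(-75, -184) = (32994 + (13299 + 13475)) + 5*(15 + 13*(-75))/(4209 + 3640*(-75)) = (32994 + 26774) + 5*(15 - 975)/(4209 - 273000) = 59768 + 5*(-960)/(-268791) = 59768 + 5*(-1/268791)*(-960) = 59768 + 1600/89597 = 5355035096/89597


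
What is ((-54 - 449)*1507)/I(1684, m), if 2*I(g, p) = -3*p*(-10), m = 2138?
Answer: -758021/32070 ≈ -23.636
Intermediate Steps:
I(g, p) = 15*p (I(g, p) = (-3*p*(-10))/2 = (30*p)/2 = 15*p)
((-54 - 449)*1507)/I(1684, m) = ((-54 - 449)*1507)/((15*2138)) = -503*1507/32070 = -758021*1/32070 = -758021/32070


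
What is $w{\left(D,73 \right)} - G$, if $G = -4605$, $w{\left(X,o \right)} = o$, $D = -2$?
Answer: $4678$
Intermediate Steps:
$w{\left(D,73 \right)} - G = 73 - -4605 = 73 + 4605 = 4678$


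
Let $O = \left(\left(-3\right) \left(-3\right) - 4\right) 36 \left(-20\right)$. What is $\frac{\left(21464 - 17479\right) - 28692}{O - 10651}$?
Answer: $\frac{24707}{14251} \approx 1.7337$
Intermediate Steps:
$O = -3600$ ($O = \left(9 - 4\right) 36 \left(-20\right) = 5 \cdot 36 \left(-20\right) = 180 \left(-20\right) = -3600$)
$\frac{\left(21464 - 17479\right) - 28692}{O - 10651} = \frac{\left(21464 - 17479\right) - 28692}{-3600 - 10651} = \frac{\left(21464 - 17479\right) - 28692}{-14251} = \left(3985 - 28692\right) \left(- \frac{1}{14251}\right) = \left(-24707\right) \left(- \frac{1}{14251}\right) = \frac{24707}{14251}$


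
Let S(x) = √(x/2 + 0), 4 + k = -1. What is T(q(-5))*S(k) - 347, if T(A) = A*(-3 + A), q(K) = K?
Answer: -347 + 20*I*√10 ≈ -347.0 + 63.246*I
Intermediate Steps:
k = -5 (k = -4 - 1 = -5)
S(x) = √2*√x/2 (S(x) = √(x*(½) + 0) = √(x/2 + 0) = √(x/2) = √2*√x/2)
T(q(-5))*S(k) - 347 = (-5*(-3 - 5))*(√2*√(-5)/2) - 347 = (-5*(-8))*(√2*(I*√5)/2) - 347 = 40*(I*√10/2) - 347 = 20*I*√10 - 347 = -347 + 20*I*√10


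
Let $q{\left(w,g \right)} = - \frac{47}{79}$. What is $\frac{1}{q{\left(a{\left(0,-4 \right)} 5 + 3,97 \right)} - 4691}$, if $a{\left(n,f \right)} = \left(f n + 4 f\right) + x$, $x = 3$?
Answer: $- \frac{79}{370636} \approx -0.00021315$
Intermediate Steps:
$a{\left(n,f \right)} = 3 + 4 f + f n$ ($a{\left(n,f \right)} = \left(f n + 4 f\right) + 3 = \left(4 f + f n\right) + 3 = 3 + 4 f + f n$)
$q{\left(w,g \right)} = - \frac{47}{79}$ ($q{\left(w,g \right)} = \left(-47\right) \frac{1}{79} = - \frac{47}{79}$)
$\frac{1}{q{\left(a{\left(0,-4 \right)} 5 + 3,97 \right)} - 4691} = \frac{1}{- \frac{47}{79} - 4691} = \frac{1}{- \frac{370636}{79}} = - \frac{79}{370636}$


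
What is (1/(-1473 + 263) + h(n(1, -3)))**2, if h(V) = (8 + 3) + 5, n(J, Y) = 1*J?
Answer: 374770881/1464100 ≈ 255.97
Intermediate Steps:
n(J, Y) = J
h(V) = 16 (h(V) = 11 + 5 = 16)
(1/(-1473 + 263) + h(n(1, -3)))**2 = (1/(-1473 + 263) + 16)**2 = (1/(-1210) + 16)**2 = (-1/1210 + 16)**2 = (19359/1210)**2 = 374770881/1464100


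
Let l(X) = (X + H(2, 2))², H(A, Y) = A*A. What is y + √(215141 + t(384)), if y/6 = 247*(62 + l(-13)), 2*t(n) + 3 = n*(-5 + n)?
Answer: 211926 + √1151630/2 ≈ 2.1246e+5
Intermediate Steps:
H(A, Y) = A²
t(n) = -3/2 + n*(-5 + n)/2 (t(n) = -3/2 + (n*(-5 + n))/2 = -3/2 + n*(-5 + n)/2)
l(X) = (4 + X)² (l(X) = (X + 2²)² = (X + 4)² = (4 + X)²)
y = 211926 (y = 6*(247*(62 + (4 - 13)²)) = 6*(247*(62 + (-9)²)) = 6*(247*(62 + 81)) = 6*(247*143) = 6*35321 = 211926)
y + √(215141 + t(384)) = 211926 + √(215141 + (-3/2 + (½)*384² - 5/2*384)) = 211926 + √(215141 + (-3/2 + (½)*147456 - 960)) = 211926 + √(215141 + (-3/2 + 73728 - 960)) = 211926 + √(215141 + 145533/2) = 211926 + √(575815/2) = 211926 + √1151630/2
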